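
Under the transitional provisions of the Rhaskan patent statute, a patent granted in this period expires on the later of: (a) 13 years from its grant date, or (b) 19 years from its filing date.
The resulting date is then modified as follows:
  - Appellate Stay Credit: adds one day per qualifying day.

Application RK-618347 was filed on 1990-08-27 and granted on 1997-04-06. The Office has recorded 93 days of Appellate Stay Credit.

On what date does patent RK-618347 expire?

2010-07-08

(a) grant + 13 years → 6 April 2010.
(b) filing + 19 years → 27 August 2009.
Later of the two: 6 April 2010.
Appellate Stay Credit: +93 days → 8 July 2010.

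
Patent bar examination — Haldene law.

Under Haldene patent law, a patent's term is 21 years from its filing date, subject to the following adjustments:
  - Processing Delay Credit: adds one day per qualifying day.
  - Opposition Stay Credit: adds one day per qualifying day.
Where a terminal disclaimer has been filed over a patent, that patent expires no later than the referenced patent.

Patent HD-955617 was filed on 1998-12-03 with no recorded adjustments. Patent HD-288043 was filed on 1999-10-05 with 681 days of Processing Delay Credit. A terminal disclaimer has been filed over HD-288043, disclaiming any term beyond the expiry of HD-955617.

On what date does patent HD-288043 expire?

Natural term of HD-288043:
  Base: filing + 21 years → 5 October 2020.
  Processing Delay Credit: +681 days → 17 August 2022.
Expiry of referenced patent HD-955617:
  Base: filing + 21 years → 3 December 2019.
Terminal disclaimer: HD-288043 expires on the earlier of 17 August 2022 and 3 December 2019.

2019-12-03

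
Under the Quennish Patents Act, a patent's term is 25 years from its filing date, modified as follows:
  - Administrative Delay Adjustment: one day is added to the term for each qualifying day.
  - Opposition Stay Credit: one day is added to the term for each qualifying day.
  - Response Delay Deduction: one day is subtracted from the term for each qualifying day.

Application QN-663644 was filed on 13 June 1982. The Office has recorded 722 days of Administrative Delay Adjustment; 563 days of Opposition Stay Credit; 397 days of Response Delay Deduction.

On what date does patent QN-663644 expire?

2009-11-17

Base term: filing date + 25 years → 13 June 2007.
Administrative Delay Adjustment: +722 days → 4 June 2009.
Opposition Stay Credit: +563 days → 19 December 2010.
Response Delay Deduction: −397 days → 17 November 2009.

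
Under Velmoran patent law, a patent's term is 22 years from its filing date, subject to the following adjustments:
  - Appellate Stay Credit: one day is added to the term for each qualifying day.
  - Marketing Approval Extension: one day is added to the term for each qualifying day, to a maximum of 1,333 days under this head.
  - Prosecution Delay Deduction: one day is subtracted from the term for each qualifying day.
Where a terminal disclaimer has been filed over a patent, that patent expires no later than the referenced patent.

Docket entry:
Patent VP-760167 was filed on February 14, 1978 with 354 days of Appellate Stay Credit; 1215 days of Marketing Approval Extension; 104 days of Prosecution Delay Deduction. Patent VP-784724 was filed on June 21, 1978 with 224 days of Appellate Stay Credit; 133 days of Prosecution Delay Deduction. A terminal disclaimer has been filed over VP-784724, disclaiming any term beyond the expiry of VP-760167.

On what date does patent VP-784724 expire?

2000-09-20

Natural term of VP-784724:
  Base: filing + 22 years → 21 June 2000.
  Appellate Stay Credit: +224 days → 31 January 2001.
  Prosecution Delay Deduction: −133 days → 20 September 2000.
Expiry of referenced patent VP-760167:
  Base: filing + 22 years → 14 February 2000.
  Appellate Stay Credit: +354 days → 2 February 2001.
  Marketing Approval Extension: 1215 days (within the 1333-day cap) → +1215 days → 1 June 2004.
  Prosecution Delay Deduction: −104 days → 18 February 2004.
Terminal disclaimer: VP-784724 expires on the earlier of 20 September 2000 and 18 February 2004.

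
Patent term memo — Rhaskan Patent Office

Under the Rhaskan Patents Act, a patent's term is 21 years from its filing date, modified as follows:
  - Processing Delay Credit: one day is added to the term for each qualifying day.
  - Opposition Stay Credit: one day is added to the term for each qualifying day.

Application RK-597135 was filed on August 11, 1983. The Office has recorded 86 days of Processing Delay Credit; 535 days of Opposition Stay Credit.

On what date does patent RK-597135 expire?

Base term: filing date + 21 years → 11 August 2004.
Processing Delay Credit: +86 days → 5 November 2004.
Opposition Stay Credit: +535 days → 24 April 2006.

2006-04-24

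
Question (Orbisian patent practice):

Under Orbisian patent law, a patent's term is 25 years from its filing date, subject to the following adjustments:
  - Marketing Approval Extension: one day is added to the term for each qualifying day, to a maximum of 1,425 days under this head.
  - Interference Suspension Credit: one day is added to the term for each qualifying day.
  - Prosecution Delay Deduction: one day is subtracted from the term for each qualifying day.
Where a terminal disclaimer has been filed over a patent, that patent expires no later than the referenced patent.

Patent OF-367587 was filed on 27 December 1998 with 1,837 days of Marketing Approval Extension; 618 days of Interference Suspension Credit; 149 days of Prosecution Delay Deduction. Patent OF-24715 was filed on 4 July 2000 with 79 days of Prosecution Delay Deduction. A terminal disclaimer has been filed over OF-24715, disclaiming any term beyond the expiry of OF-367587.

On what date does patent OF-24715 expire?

2025-04-16

Natural term of OF-24715:
  Base: filing + 25 years → 4 July 2025.
  Prosecution Delay Deduction: −79 days → 16 April 2025.
Expiry of referenced patent OF-367587:
  Base: filing + 25 years → 27 December 2023.
  Marketing Approval Extension: 1837 days claimed exceeds the 1425-day cap, so +1425 days → 21 November 2027.
  Interference Suspension Credit: +618 days → 31 July 2029.
  Prosecution Delay Deduction: −149 days → 4 March 2029.
Terminal disclaimer: OF-24715 expires on the earlier of 16 April 2025 and 4 March 2029.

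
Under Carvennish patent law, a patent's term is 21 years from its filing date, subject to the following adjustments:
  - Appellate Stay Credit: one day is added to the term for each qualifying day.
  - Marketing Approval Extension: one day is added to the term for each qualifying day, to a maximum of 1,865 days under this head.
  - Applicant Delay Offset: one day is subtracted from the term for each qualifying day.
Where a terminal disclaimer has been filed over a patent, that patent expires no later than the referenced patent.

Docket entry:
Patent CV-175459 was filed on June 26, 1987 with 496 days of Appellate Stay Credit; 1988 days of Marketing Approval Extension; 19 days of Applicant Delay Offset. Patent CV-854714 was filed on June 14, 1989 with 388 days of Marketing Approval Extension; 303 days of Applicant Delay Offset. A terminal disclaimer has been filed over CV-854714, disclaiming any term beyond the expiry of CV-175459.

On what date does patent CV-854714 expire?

Natural term of CV-854714:
  Base: filing + 21 years → 14 June 2010.
  Marketing Approval Extension: 388 days (within the 1865-day cap) → +388 days → 7 July 2011.
  Applicant Delay Offset: −303 days → 7 September 2010.
Expiry of referenced patent CV-175459:
  Base: filing + 21 years → 26 June 2008.
  Appellate Stay Credit: +496 days → 4 November 2009.
  Marketing Approval Extension: 1988 days claimed exceeds the 1865-day cap, so +1865 days → 13 December 2014.
  Applicant Delay Offset: −19 days → 24 November 2014.
Terminal disclaimer: CV-854714 expires on the earlier of 7 September 2010 and 24 November 2014.

2010-09-07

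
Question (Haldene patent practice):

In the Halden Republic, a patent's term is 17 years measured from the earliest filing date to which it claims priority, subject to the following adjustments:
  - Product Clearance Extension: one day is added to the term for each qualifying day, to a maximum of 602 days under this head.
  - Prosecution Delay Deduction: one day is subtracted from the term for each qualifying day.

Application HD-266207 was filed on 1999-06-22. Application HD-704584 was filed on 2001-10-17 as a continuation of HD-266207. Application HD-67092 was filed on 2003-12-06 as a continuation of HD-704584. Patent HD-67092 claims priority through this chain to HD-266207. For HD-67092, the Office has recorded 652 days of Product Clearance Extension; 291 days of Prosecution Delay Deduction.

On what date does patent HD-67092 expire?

April 29, 2017

Earliest priority filing: 22 June 1999.
Base term: 22 June 1999 + 17 years → 22 June 2016.
Product Clearance Extension: 652 days claimed exceeds the 602-day cap, so +602 days → 14 February 2018.
Prosecution Delay Deduction: −291 days → 29 April 2017.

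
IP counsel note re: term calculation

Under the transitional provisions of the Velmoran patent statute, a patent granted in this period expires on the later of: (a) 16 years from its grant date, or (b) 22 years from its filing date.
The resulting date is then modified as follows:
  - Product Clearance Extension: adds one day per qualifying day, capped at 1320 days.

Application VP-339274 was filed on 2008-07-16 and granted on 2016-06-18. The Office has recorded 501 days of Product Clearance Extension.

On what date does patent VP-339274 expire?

November 1, 2033

(a) grant + 16 years → 18 June 2032.
(b) filing + 22 years → 16 July 2030.
Later of the two: 18 June 2032.
Product Clearance Extension: 501 days (within the 1320-day cap) → +501 days → 1 November 2033.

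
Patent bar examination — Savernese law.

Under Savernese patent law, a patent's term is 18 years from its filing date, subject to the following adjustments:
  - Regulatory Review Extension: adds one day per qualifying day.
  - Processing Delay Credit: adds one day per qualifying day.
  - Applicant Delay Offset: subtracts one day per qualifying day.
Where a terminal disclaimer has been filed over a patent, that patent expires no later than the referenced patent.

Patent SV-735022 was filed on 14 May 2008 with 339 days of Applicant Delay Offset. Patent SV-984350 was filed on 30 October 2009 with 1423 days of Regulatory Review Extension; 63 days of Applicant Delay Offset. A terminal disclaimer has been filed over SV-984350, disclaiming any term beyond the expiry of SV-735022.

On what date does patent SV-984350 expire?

June 9, 2025

Natural term of SV-984350:
  Base: filing + 18 years → 30 October 2027.
  Regulatory Review Extension: +1423 days → 22 September 2031.
  Applicant Delay Offset: −63 days → 21 July 2031.
Expiry of referenced patent SV-735022:
  Base: filing + 18 years → 14 May 2026.
  Applicant Delay Offset: −339 days → 9 June 2025.
Terminal disclaimer: SV-984350 expires on the earlier of 21 July 2031 and 9 June 2025.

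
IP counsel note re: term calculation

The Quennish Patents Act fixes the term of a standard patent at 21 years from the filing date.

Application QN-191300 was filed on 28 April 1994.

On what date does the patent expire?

Filing date + 21 years → 28 April 2015.

April 28, 2015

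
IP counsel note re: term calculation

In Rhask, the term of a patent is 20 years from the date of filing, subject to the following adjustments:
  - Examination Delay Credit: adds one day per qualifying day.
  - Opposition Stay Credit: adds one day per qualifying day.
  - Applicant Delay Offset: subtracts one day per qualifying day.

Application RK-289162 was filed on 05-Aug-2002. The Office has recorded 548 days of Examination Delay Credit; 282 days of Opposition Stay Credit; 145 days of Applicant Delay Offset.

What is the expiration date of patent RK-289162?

June 20, 2024

Base term: filing date + 20 years → 5 August 2022.
Examination Delay Credit: +548 days → 4 February 2024.
Opposition Stay Credit: +282 days → 12 November 2024.
Applicant Delay Offset: −145 days → 20 June 2024.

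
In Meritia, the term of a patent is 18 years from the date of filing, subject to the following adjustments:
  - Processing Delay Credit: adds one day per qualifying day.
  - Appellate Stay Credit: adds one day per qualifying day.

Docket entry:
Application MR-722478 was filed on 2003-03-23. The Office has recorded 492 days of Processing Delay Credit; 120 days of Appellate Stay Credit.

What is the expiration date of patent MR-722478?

2022-11-25

Base term: filing date + 18 years → 23 March 2021.
Processing Delay Credit: +492 days → 28 July 2022.
Appellate Stay Credit: +120 days → 25 November 2022.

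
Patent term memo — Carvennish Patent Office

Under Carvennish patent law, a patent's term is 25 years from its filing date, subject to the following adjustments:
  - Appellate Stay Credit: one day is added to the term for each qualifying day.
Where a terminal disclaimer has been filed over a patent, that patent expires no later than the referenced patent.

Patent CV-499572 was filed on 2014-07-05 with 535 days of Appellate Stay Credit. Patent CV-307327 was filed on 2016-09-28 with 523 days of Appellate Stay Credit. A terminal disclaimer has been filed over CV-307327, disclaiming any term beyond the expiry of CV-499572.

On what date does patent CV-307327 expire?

Natural term of CV-307327:
  Base: filing + 25 years → 28 September 2041.
  Appellate Stay Credit: +523 days → 5 March 2043.
Expiry of referenced patent CV-499572:
  Base: filing + 25 years → 5 July 2039.
  Appellate Stay Credit: +535 days → 21 December 2040.
Terminal disclaimer: CV-307327 expires on the earlier of 5 March 2043 and 21 December 2040.

2040-12-21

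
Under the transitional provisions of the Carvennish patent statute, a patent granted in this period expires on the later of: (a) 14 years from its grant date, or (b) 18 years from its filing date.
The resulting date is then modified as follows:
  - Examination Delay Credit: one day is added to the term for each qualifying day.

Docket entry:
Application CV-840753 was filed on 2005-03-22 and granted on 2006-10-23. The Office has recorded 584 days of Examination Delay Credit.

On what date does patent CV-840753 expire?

(a) grant + 14 years → 23 October 2020.
(b) filing + 18 years → 22 March 2023.
Later of the two: 22 March 2023.
Examination Delay Credit: +584 days → 26 October 2024.

2024-10-26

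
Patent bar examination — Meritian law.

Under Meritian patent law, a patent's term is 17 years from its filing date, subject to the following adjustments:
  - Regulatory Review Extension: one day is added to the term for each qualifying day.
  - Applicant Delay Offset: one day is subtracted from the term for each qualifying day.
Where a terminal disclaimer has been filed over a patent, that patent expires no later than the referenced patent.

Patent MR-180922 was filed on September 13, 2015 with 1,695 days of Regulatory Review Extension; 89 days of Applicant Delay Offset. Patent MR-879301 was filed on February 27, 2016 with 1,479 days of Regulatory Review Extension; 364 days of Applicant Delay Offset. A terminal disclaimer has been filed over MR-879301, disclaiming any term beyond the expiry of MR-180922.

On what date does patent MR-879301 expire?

Natural term of MR-879301:
  Base: filing + 17 years → 27 February 2033.
  Regulatory Review Extension: +1479 days → 17 March 2037.
  Applicant Delay Offset: −364 days → 18 March 2036.
Expiry of referenced patent MR-180922:
  Base: filing + 17 years → 13 September 2032.
  Regulatory Review Extension: +1695 days → 5 May 2037.
  Applicant Delay Offset: −89 days → 5 February 2037.
Terminal disclaimer: MR-879301 expires on the earlier of 18 March 2036 and 5 February 2037.

2036-03-18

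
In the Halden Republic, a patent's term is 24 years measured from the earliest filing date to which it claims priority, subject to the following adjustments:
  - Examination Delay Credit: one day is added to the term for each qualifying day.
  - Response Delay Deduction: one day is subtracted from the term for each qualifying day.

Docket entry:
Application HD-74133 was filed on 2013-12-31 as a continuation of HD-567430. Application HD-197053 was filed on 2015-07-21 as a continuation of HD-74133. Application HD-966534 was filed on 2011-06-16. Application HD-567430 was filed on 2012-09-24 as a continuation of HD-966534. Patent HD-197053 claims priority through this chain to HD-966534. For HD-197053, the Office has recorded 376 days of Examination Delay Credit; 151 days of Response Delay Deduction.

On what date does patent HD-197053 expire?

January 27, 2036

Earliest priority filing: 16 June 2011.
Base term: 16 June 2011 + 24 years → 16 June 2035.
Examination Delay Credit: +376 days → 26 June 2036.
Response Delay Deduction: −151 days → 27 January 2036.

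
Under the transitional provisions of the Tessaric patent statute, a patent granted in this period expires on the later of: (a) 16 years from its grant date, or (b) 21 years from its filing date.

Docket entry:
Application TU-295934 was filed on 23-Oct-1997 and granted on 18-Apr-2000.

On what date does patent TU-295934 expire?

(a) grant + 16 years → 18 April 2016.
(b) filing + 21 years → 23 October 2018.
Later of the two: 23 October 2018.

2018-10-23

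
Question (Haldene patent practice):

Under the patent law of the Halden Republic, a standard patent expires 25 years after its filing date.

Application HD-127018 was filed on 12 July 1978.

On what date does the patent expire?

2003-07-12

Filing date + 25 years → 12 July 2003.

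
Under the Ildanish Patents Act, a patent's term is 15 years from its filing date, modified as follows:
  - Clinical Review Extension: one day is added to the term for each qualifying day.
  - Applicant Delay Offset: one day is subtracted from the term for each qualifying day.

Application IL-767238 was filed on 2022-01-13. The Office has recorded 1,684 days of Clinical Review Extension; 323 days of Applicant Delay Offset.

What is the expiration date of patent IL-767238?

Base term: filing date + 15 years → 13 January 2037.
Clinical Review Extension: +1684 days → 24 August 2041.
Applicant Delay Offset: −323 days → 5 October 2040.

2040-10-05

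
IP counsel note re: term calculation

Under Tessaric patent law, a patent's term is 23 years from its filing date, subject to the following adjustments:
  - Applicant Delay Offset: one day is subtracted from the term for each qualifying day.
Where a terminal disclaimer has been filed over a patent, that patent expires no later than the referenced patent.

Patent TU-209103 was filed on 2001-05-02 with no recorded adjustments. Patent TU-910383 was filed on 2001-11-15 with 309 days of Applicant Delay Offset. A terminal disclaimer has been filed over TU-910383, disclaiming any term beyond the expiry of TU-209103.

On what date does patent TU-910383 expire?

January 11, 2024

Natural term of TU-910383:
  Base: filing + 23 years → 15 November 2024.
  Applicant Delay Offset: −309 days → 11 January 2024.
Expiry of referenced patent TU-209103:
  Base: filing + 23 years → 2 May 2024.
Terminal disclaimer: TU-910383 expires on the earlier of 11 January 2024 and 2 May 2024.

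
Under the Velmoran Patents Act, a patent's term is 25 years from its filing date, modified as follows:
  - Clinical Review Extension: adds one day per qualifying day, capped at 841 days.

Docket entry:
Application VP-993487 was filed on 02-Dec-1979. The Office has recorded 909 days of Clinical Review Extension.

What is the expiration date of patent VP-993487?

2007-03-23

Base term: filing date + 25 years → 2 December 2004.
Clinical Review Extension: 909 days claimed exceeds the 841-day cap, so +841 days → 23 March 2007.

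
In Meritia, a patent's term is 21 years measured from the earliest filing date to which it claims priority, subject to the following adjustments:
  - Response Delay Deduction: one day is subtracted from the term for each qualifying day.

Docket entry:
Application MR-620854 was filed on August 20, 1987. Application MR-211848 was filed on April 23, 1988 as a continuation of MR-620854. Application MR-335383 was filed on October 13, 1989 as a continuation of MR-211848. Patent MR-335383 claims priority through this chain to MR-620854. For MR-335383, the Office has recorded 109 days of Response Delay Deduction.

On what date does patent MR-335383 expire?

2008-05-03

Earliest priority filing: 20 August 1987.
Base term: 20 August 1987 + 21 years → 20 August 2008.
Response Delay Deduction: −109 days → 3 May 2008.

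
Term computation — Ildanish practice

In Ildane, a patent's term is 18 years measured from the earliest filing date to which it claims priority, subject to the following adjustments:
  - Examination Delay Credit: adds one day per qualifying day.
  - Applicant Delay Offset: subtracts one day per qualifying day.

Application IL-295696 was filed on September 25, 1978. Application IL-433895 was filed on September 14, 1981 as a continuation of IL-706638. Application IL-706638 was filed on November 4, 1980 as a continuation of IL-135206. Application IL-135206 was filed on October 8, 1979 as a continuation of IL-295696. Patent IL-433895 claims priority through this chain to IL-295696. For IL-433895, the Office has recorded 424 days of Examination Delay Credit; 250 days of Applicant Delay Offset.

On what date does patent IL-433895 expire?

Earliest priority filing: 25 September 1978.
Base term: 25 September 1978 + 18 years → 25 September 1996.
Examination Delay Credit: +424 days → 23 November 1997.
Applicant Delay Offset: −250 days → 18 March 1997.

1997-03-18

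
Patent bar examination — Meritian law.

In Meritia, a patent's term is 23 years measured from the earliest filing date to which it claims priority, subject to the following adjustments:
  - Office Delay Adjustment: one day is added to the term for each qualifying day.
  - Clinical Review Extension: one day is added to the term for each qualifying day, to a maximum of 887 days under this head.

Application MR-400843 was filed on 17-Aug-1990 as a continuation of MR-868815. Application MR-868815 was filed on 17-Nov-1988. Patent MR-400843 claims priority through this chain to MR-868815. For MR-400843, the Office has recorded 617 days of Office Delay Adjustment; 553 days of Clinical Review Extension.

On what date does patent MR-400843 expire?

Earliest priority filing: 17 November 1988.
Base term: 17 November 1988 + 23 years → 17 November 2011.
Office Delay Adjustment: +617 days → 26 July 2013.
Clinical Review Extension: 553 days (within the 887-day cap) → +553 days → 30 January 2015.

January 30, 2015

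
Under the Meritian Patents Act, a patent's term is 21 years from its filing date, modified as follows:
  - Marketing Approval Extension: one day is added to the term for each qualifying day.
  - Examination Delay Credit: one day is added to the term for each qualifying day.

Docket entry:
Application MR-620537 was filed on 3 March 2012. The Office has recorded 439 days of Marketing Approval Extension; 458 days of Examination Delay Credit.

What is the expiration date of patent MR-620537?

2035-08-17

Base term: filing date + 21 years → 3 March 2033.
Marketing Approval Extension: +439 days → 16 May 2034.
Examination Delay Credit: +458 days → 17 August 2035.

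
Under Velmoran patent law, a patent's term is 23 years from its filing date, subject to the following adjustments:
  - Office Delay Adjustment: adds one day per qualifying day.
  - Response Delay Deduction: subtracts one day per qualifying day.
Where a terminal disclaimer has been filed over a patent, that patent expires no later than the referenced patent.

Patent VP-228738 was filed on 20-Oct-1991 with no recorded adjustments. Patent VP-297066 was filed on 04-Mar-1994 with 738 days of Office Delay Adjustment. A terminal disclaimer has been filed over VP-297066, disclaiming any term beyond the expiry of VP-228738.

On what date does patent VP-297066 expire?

October 20, 2014

Natural term of VP-297066:
  Base: filing + 23 years → 4 March 2017.
  Office Delay Adjustment: +738 days → 12 March 2019.
Expiry of referenced patent VP-228738:
  Base: filing + 23 years → 20 October 2014.
Terminal disclaimer: VP-297066 expires on the earlier of 12 March 2019 and 20 October 2014.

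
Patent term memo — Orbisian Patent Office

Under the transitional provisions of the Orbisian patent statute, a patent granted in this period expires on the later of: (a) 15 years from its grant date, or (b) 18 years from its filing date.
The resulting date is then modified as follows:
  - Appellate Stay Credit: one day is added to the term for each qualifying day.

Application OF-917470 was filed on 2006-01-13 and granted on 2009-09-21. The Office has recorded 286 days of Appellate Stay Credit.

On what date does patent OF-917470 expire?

(a) grant + 15 years → 21 September 2024.
(b) filing + 18 years → 13 January 2024.
Later of the two: 21 September 2024.
Appellate Stay Credit: +286 days → 4 July 2025.

July 4, 2025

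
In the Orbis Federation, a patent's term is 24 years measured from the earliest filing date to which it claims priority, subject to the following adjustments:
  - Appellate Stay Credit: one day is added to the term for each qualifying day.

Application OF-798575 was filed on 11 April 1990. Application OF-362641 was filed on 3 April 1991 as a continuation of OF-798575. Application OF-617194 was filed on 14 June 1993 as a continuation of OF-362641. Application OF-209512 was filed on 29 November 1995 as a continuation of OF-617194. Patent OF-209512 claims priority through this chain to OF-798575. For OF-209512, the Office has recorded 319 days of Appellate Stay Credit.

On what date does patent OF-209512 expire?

February 24, 2015

Earliest priority filing: 11 April 1990.
Base term: 11 April 1990 + 24 years → 11 April 2014.
Appellate Stay Credit: +319 days → 24 February 2015.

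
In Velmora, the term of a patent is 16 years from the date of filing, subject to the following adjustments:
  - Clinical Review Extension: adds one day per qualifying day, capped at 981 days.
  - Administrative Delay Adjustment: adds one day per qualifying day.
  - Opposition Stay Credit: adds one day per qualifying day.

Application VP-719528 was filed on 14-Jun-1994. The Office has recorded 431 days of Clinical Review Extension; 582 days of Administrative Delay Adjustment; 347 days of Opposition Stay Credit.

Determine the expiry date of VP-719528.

March 5, 2014

Base term: filing date + 16 years → 14 June 2010.
Clinical Review Extension: 431 days (within the 981-day cap) → +431 days → 19 August 2011.
Administrative Delay Adjustment: +582 days → 23 March 2013.
Opposition Stay Credit: +347 days → 5 March 2014.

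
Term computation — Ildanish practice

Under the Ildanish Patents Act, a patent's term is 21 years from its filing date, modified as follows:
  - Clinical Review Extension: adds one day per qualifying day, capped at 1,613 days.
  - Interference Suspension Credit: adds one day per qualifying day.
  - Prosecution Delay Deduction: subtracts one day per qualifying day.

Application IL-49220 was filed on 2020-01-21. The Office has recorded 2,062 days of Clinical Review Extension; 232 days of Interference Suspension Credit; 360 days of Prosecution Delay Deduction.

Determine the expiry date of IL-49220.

Base term: filing date + 21 years → 21 January 2041.
Clinical Review Extension: 2062 days claimed exceeds the 1613-day cap, so +1613 days → 22 June 2045.
Interference Suspension Credit: +232 days → 9 February 2046.
Prosecution Delay Deduction: −360 days → 14 February 2045.

2045-02-14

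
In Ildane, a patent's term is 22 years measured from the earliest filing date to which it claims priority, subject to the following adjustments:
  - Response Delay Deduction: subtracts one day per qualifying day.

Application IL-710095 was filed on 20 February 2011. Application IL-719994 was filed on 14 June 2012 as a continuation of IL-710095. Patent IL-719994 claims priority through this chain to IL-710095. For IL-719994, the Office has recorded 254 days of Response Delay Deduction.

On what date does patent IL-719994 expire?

2032-06-11

Earliest priority filing: 20 February 2011.
Base term: 20 February 2011 + 22 years → 20 February 2033.
Response Delay Deduction: −254 days → 11 June 2032.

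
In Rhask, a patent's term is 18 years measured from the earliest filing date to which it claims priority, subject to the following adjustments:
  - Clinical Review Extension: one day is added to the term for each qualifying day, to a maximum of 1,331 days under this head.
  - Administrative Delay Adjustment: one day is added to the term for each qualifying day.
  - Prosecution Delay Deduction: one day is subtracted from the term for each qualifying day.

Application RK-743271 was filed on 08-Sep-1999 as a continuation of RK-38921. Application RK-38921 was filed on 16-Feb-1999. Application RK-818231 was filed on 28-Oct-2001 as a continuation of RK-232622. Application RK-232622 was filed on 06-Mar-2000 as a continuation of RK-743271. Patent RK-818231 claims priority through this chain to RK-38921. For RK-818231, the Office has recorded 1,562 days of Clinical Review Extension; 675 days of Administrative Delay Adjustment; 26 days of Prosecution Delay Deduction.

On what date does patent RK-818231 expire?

Earliest priority filing: 16 February 1999.
Base term: 16 February 1999 + 18 years → 16 February 2017.
Clinical Review Extension: 1562 days claimed exceeds the 1331-day cap, so +1331 days → 9 October 2020.
Administrative Delay Adjustment: +675 days → 15 August 2022.
Prosecution Delay Deduction: −26 days → 20 July 2022.

2022-07-20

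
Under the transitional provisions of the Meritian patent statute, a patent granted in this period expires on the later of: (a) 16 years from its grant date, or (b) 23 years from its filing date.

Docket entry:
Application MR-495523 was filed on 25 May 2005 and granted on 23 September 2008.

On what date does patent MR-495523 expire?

2028-05-25

(a) grant + 16 years → 23 September 2024.
(b) filing + 23 years → 25 May 2028.
Later of the two: 25 May 2028.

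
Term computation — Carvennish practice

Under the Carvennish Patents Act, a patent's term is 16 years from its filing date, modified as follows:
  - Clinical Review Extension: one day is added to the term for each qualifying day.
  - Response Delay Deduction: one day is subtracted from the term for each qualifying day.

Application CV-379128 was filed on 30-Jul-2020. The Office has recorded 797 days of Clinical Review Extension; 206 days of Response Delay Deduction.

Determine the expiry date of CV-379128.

March 13, 2038

Base term: filing date + 16 years → 30 July 2036.
Clinical Review Extension: +797 days → 5 October 2038.
Response Delay Deduction: −206 days → 13 March 2038.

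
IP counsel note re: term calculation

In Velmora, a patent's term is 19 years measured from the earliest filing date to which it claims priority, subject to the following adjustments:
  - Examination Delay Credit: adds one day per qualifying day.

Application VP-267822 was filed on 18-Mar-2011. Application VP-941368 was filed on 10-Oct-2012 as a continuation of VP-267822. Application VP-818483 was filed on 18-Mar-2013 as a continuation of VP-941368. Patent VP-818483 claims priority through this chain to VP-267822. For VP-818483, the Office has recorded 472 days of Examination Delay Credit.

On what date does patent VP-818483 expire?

Earliest priority filing: 18 March 2011.
Base term: 18 March 2011 + 19 years → 18 March 2030.
Examination Delay Credit: +472 days → 3 July 2031.

July 3, 2031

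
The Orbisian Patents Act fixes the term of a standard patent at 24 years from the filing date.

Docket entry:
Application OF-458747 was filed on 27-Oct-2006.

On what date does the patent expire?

2030-10-27

Filing date + 24 years → 27 October 2030.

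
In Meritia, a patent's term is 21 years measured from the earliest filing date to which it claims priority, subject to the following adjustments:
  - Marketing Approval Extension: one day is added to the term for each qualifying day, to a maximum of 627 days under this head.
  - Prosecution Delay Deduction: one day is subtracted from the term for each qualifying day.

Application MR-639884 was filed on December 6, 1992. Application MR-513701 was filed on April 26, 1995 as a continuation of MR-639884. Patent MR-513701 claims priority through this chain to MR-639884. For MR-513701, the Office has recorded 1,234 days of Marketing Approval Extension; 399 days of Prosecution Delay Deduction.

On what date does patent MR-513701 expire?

Earliest priority filing: 6 December 1992.
Base term: 6 December 1992 + 21 years → 6 December 2013.
Marketing Approval Extension: 1234 days claimed exceeds the 627-day cap, so +627 days → 25 August 2015.
Prosecution Delay Deduction: −399 days → 22 July 2014.

2014-07-22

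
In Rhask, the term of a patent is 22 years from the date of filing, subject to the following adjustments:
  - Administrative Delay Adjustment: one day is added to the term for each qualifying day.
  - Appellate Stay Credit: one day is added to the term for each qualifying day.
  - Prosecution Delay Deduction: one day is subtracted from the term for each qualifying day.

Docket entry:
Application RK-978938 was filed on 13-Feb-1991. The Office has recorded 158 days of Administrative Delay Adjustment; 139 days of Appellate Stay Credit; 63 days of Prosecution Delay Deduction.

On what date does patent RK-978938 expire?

Base term: filing date + 22 years → 13 February 2013.
Administrative Delay Adjustment: +158 days → 21 July 2013.
Appellate Stay Credit: +139 days → 7 December 2013.
Prosecution Delay Deduction: −63 days → 5 October 2013.

2013-10-05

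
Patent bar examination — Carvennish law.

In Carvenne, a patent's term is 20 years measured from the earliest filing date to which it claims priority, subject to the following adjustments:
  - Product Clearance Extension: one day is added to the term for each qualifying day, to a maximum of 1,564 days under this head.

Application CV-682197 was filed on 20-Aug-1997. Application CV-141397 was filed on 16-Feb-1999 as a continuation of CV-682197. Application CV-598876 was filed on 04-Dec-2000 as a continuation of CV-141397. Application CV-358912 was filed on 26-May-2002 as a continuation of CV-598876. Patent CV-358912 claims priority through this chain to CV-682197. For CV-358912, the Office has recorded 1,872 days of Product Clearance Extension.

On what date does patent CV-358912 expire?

Earliest priority filing: 20 August 1997.
Base term: 20 August 1997 + 20 years → 20 August 2017.
Product Clearance Extension: 1872 days claimed exceeds the 1564-day cap, so +1564 days → 1 December 2021.

2021-12-01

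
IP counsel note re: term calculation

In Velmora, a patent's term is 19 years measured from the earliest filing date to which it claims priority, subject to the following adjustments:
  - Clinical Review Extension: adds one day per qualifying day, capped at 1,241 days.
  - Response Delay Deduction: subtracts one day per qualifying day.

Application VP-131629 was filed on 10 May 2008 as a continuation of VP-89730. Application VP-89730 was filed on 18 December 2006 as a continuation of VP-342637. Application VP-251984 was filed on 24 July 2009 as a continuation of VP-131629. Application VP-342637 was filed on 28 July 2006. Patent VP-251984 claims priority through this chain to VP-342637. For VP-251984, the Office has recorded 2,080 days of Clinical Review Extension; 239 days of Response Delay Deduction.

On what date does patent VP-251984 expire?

April 25, 2028

Earliest priority filing: 28 July 2006.
Base term: 28 July 2006 + 19 years → 28 July 2025.
Clinical Review Extension: 2080 days claimed exceeds the 1241-day cap, so +1241 days → 20 December 2028.
Response Delay Deduction: −239 days → 25 April 2028.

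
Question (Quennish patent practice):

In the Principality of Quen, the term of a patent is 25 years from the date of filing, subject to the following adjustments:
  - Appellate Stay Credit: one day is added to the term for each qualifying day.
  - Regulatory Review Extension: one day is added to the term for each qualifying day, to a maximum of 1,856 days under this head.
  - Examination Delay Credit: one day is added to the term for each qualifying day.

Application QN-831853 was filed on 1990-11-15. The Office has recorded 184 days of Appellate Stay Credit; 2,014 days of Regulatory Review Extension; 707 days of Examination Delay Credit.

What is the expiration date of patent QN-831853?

2023-05-24

Base term: filing date + 25 years → 15 November 2015.
Appellate Stay Credit: +184 days → 17 May 2016.
Regulatory Review Extension: 2014 days claimed exceeds the 1856-day cap, so +1856 days → 16 June 2021.
Examination Delay Credit: +707 days → 24 May 2023.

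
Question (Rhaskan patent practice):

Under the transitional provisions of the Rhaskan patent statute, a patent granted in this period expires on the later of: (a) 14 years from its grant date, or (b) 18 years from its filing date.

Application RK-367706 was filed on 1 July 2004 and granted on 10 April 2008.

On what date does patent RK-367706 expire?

(a) grant + 14 years → 10 April 2022.
(b) filing + 18 years → 1 July 2022.
Later of the two: 1 July 2022.

July 1, 2022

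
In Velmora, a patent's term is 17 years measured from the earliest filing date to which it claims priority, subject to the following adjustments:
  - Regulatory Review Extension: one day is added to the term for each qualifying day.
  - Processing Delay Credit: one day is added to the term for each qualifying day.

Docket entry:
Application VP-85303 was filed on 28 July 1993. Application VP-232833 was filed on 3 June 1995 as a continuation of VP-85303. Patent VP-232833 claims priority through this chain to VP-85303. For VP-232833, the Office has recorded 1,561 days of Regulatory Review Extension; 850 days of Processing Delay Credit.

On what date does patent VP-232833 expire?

March 4, 2017

Earliest priority filing: 28 July 1993.
Base term: 28 July 1993 + 17 years → 28 July 2010.
Regulatory Review Extension: +1561 days → 5 November 2014.
Processing Delay Credit: +850 days → 4 March 2017.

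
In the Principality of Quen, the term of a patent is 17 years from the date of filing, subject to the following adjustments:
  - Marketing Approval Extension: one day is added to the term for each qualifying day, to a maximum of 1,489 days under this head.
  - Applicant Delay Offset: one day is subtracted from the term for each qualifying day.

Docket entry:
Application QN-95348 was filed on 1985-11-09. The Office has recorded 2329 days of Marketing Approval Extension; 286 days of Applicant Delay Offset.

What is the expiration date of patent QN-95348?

Base term: filing date + 17 years → 9 November 2002.
Marketing Approval Extension: 2329 days claimed exceeds the 1489-day cap, so +1489 days → 7 December 2006.
Applicant Delay Offset: −286 days → 24 February 2006.

February 24, 2006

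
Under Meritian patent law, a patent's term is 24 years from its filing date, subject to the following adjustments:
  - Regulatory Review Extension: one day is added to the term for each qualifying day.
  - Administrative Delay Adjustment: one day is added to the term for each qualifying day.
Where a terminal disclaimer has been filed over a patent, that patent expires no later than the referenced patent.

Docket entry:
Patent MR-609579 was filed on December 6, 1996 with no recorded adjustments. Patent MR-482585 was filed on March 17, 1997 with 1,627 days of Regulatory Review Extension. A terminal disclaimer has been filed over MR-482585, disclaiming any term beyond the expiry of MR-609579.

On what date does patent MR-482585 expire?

Natural term of MR-482585:
  Base: filing + 24 years → 17 March 2021.
  Regulatory Review Extension: +1627 days → 30 August 2025.
Expiry of referenced patent MR-609579:
  Base: filing + 24 years → 6 December 2020.
Terminal disclaimer: MR-482585 expires on the earlier of 30 August 2025 and 6 December 2020.

December 6, 2020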